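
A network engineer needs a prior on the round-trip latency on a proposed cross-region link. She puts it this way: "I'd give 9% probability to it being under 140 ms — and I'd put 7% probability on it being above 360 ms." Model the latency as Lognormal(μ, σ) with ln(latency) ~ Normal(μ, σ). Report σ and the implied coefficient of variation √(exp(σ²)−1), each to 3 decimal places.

If T ~ Lognormal(μ,σ) then ln T ~ Normal(μ,σ), so the p-quantile of ln T is μ + z_p·σ.
ln(140) = 4.942 and ln(360) = 5.886; z_{0.09} = -1.341, z_{0.93} = 1.476.
σ = (5.886 − 4.942)/(1.476 − (-1.341)) = 0.335.
μ = 4.942 − (-1.341)·0.335 = 5.391.
CV = √(exp(σ²)−1) = √(exp(0.1124)−1) = 0.345.

σ ≈ 0.335, CV ≈ 0.345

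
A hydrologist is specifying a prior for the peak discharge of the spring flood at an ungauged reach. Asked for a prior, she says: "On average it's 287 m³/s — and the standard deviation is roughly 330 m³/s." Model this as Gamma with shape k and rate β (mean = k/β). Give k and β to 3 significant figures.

For Gamma(k, rate β): mean = k/β, variance = k/β², so CV = 1/√k.
CV = SD/mean = 330/287 = 1.15, hence k = 1/CV² = 0.756.
Then β = k/mean = 0.756/287 = 0.00264.

k ≈ 0.756, β ≈ 0.00264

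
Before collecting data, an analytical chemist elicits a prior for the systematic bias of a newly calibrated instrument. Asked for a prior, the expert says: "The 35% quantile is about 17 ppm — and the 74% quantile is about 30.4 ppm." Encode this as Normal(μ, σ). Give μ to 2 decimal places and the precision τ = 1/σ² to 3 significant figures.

μ = 22.02, τ = 0.00589

The p-quantile of Normal(μ,σ) is μ + z_p·σ, with z_{0.35} = -0.3853 and z_{0.74} = 0.6433.
Eliminate σ: μ = (z₂·x₁ − z₁·x₂)/(z₂ − z₁) = (0.6433·17 − (-0.3853)·30.4)/1.029 = 22.02.
Then σ = (x₂ − x₁)/(z₂ − z₁) = (30.4 − 17)/1.029 = 13.03.
Precision τ = 1/σ² = 1/13.03² = 0.00589.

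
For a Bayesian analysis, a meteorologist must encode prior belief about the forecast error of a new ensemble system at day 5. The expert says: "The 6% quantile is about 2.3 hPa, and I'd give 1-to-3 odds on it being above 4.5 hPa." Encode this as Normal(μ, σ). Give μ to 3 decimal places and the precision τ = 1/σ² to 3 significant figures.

μ = 3.834, τ = 1.03

For Normal(μ,σ), the p-quantile is μ + z_p·σ. Here z_{0.06} = -1.555, z_{0.75} = 0.6745.
So 2.3 = μ − 1.555σ and 4.5 = μ + 0.6745σ.
Subtracting: σ = (4.5 − 2.3)/(0.6745 − (-1.555)) = 0.987.
Then μ = 2.3 − (-1.555)·0.987 = 3.834.
Precision τ = 1/σ² = 1/0.9869² = 1.03.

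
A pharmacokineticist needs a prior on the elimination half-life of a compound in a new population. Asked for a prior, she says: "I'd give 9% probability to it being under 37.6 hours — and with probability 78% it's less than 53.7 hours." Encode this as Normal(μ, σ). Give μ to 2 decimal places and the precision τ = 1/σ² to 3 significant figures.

The p-quantile of Normal(μ,σ) is μ + z_p·σ, with z_{0.09} = -1.341 and z_{0.78} = 0.7722.
Eliminate σ: μ = (z₂·x₁ − z₁·x₂)/(z₂ − z₁) = (0.7722·37.6 − (-1.341)·53.7)/2.113 = 47.82.
Then σ = (x₂ − x₁)/(z₂ − z₁) = (53.7 − 37.6)/2.113 = 7.62.
Precision τ = 1/σ² = 1/7.62² = 0.0172.

μ = 47.82, τ = 0.0172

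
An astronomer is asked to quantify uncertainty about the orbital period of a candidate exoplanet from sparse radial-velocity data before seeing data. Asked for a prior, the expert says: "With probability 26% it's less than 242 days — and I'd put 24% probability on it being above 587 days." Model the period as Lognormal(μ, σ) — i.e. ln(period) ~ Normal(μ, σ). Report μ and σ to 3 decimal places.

μ ≈ 5.911, σ ≈ 0.657

If T ~ Lognormal(μ,σ) then ln T ~ Normal(μ,σ), so the p-quantile of ln T is μ + z_p·σ.
ln(242) = 5.489 and ln(587) = 6.375; z_{0.26} = -0.6433, z_{0.76} = 0.7063.
σ = (6.375 − 5.489)/(0.7063 − (-0.6433)) = 0.657.
μ = 5.489 − (-0.6433)·0.657 = 5.911.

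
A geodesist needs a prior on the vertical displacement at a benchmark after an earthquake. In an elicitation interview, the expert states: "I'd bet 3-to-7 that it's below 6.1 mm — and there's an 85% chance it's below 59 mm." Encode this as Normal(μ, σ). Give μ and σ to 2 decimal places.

The p-quantile of Normal(μ,σ) is μ + z_p·σ, with z_{0.3} = -0.5244 and z_{0.85} = 1.036.
Eliminate σ: μ = (z₂·x₁ − z₁·x₂)/(z₂ − z₁) = (1.036·6.1 − (-0.5244)·59)/1.561 = 23.87.
Then σ = (x₂ − x₁)/(z₂ − z₁) = (59 − 6.1)/1.561 = 33.89.

μ = 23.87, σ = 33.89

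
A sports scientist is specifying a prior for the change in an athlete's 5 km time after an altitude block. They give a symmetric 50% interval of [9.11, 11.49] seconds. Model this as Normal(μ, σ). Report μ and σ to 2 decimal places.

A symmetric 50% interval runs μ ± z·σ with z = 0.6745.
Half-width = 1.19, so σ = 1.19/0.6745 = 1.76.
μ is the interval midpoint, 10.30.

μ = 10.30, σ = 1.76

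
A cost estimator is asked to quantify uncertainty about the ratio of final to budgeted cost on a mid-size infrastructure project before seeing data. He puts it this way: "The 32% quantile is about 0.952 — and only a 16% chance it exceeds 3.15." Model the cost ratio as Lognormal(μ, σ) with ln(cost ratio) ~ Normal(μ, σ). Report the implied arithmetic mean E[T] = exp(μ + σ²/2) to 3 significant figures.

E[T] ≈ 1.95

If T ~ Lognormal(μ,σ) then ln T ~ Normal(μ,σ), so the p-quantile of ln T is μ + z_p·σ.
ln(0.952) = -0.04919 and ln(3.15) = 1.147; z_{0.32} = -0.4677, z_{0.84} = 0.9945.
σ = (1.147 − -0.04919)/(0.9945 − (-0.4677)) = 0.818.
μ = -0.04919 − (-0.4677)·0.818 = 0.334.
E[T] = exp(μ + σ²/2) = exp(0.334 + 0.3349) = 1.95.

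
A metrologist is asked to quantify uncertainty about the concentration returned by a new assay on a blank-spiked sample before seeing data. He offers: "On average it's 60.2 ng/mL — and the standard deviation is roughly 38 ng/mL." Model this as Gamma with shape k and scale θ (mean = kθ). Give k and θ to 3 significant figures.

k ≈ 2.51, θ ≈ 24

For Gamma(k, scale θ): mean = kθ, variance = kθ², so CV = 1/√k.
CV = SD/mean = 38/60.2 = 0.6312, hence k = 1/CV² = 2.51.
Then θ = mean/k = 60.2/2.51 = 24.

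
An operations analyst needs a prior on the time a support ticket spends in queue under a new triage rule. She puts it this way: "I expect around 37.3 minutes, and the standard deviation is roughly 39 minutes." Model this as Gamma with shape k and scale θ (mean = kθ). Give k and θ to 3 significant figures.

For Gamma(k, scale θ): mean = kθ, variance = kθ², so CV = 1/√k.
CV = SD/mean = 39/37.3 = 1.046, hence k = 1/CV² = 0.915.
Then θ = mean/k = 37.3/0.915 = 40.8.

k ≈ 0.915, θ ≈ 40.8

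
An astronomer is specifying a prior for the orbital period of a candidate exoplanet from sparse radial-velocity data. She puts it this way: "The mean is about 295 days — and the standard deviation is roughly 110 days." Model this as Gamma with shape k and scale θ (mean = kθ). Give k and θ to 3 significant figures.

For Gamma(k, scale θ): mean = kθ, variance = kθ², so CV = 1/√k.
CV = SD/mean = 110/295 = 0.3729, hence k = 1/CV² = 7.19.
Then θ = mean/k = 295/7.19 = 41.

k ≈ 7.19, θ ≈ 41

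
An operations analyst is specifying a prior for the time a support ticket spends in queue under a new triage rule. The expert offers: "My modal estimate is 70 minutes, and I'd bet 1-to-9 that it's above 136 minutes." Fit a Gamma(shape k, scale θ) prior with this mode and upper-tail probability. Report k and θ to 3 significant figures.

k ≈ 5.34, θ ≈ 16.1

Gamma(k,θ) with k>1 has mode (k−1)θ, so θ = 70/(k−1).
Need P(X < 136) = 0.9 with θ tied to k this way. Start at k = 2, θ = 70: P(X<136) ≈ 0.578.
Too low — raise k to concentrate. Iterating converges to k ≈ 5.34.
Then θ = 70/(5.34−1) ≈ 16.1.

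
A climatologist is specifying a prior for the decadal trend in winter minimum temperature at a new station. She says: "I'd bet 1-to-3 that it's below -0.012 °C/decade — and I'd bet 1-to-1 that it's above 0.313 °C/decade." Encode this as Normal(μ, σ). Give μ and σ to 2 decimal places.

For Normal(μ,σ), the p-quantile is μ + z_p·σ. Here z_{0.25} = -0.6745, z_{0.5} = 0.
So -0.012 = μ − 0.6745σ and 0.313 = μ + 0σ.
Subtracting: σ = (0.313 − -0.012)/(0 − (-0.6745)) = 0.48.
Then μ = -0.012 − (-0.6745)·0.48 = 0.31.

μ = 0.31, σ = 0.48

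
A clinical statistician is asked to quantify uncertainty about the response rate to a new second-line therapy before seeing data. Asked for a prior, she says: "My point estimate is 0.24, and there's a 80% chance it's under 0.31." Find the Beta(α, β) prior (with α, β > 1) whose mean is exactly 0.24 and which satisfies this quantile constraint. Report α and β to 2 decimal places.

α ≈ 5.90, β ≈ 18.67

With mean 0.24 fixed, write α = 0.24s, β = 0.76s where s = α+β.
Need P(θ < 0.31) = 0.8 under Beta(0.24s, 0.76s). Normal approximation: (q−m)/√(m(1−m)/s) ≈ z_{0.8} = 0.842, so s ≈ 0.24·0.76·(0.842)²/(0.31−0.24)² = 26.4.
At s = 26.4: P(θ<0.31) ≈ 0.807. Adjusting to match 0.8 gives s ≈ 24.57.
So α = 0.24·24.57 ≈ 5.90, β = 0.76·24.57 ≈ 18.67.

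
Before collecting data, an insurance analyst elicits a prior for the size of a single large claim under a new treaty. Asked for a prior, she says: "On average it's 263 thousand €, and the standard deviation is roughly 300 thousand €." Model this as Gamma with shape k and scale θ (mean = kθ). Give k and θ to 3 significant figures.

For Gamma(k, scale θ): mean = kθ, variance = kθ², so CV = 1/√k.
CV = SD/mean = 300/263 = 1.141, hence k = 1/CV² = 0.769.
Then θ = mean/k = 263/0.769 = 342.

k ≈ 0.769, θ ≈ 342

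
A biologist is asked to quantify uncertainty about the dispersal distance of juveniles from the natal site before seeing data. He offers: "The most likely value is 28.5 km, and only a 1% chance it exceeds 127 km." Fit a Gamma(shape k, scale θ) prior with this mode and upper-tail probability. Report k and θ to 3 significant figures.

Gamma(k,θ) with k>1 has mode (k−1)θ, so θ = 28.5/(k−1).
Need P(X < 127) = 0.99 with θ tied to k this way. Start at k = 2, θ = 28.5: P(X<127) ≈ 0.937.
Too low — raise k to concentrate. Iterating converges to k ≈ 2.82.
Then θ = 28.5/(2.82−1) ≈ 15.7.

k ≈ 2.82, θ ≈ 15.7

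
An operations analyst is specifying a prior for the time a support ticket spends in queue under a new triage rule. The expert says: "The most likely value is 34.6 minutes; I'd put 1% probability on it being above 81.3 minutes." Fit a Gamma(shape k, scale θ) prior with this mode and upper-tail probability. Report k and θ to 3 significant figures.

Gamma(k,θ) with k>1 has mode (k−1)θ, so θ = 34.6/(k−1).
Need P(X < 81.3) = 0.99 with θ tied to k this way. Start at k = 2, θ = 34.6: P(X<81.3) ≈ 0.680.
Too low — raise k to concentrate. Iterating converges to k ≈ 7.52.
Then θ = 34.6/(7.52−1) ≈ 5.31.

k ≈ 7.52, θ ≈ 5.31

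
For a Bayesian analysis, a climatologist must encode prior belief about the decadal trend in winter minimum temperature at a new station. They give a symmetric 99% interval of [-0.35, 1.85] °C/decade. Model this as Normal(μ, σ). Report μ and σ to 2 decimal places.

A symmetric 99% interval runs μ ± z·σ with z = 2.576.
Half-width = 1.1, so σ = 1.1/2.576 = 0.43.
μ is the interval midpoint, 0.75.

μ = 0.75, σ = 0.43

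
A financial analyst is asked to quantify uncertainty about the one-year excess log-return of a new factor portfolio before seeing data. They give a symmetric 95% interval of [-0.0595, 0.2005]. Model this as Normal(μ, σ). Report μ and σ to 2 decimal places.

A symmetric 95% interval runs μ ± z·σ with z = 1.96.
Half-width = 0.13, so σ = 0.13/1.96 = 0.07.
μ is the interval midpoint, 0.07.

μ = 0.07, σ = 0.07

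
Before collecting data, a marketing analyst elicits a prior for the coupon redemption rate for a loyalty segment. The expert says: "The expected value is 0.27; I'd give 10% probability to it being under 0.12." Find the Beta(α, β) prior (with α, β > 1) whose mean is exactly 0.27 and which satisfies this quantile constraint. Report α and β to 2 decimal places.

α ≈ 3.26, β ≈ 8.82

With mean 0.27 fixed, write α = 0.27s, β = 0.73s where s = α+β.
Need P(θ < 0.12) = 0.1 under Beta(0.27s, 0.73s). Normal approximation: (q−m)/√(m(1−m)/s) ≈ z_{0.1} = -1.28, so s ≈ 0.27·0.73·(-1.28)²/(0.12−0.27)² = 14.4.
At s = 14.4: P(θ<0.12) ≈ 0.078. Adjusting to match 0.1 gives s ≈ 12.09.
So α = 0.27·12.09 ≈ 3.26, β = 0.73·12.09 ≈ 8.82.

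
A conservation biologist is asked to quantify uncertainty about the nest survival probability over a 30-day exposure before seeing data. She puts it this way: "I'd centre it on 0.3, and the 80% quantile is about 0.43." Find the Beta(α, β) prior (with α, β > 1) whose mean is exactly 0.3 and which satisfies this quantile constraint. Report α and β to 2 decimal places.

α ≈ 2.44, β ≈ 5.69

With mean 0.3 fixed, write α = 0.3s, β = 0.7s where s = α+β.
Need P(θ < 0.43) = 0.8 under Beta(0.3s, 0.7s). Normal approximation: (q−m)/√(m(1−m)/s) ≈ z_{0.8} = 0.842, so s ≈ 0.3·0.7·(0.842)²/(0.43−0.3)² = 8.8.
At s = 8.8: P(θ<0.43) ≈ 0.808. Adjusting to match 0.8 gives s ≈ 8.13.
So α = 0.3·8.13 ≈ 2.44, β = 0.7·8.13 ≈ 5.69.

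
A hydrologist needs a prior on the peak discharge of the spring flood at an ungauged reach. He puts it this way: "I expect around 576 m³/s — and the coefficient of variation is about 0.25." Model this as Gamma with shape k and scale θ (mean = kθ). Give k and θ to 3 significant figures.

k ≈ 16, θ ≈ 36

For Gamma(k, scale θ): mean = kθ, variance = kθ², so CV = 1/√k.
CV = 0.25, hence k = 1/CV² = 16.
Then θ = mean/k = 576/16 = 36.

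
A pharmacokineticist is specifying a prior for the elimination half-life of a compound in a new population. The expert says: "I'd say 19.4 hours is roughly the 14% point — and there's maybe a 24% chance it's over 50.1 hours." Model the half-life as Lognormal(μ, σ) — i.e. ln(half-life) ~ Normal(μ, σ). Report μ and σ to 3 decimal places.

μ ≈ 3.539, σ ≈ 0.531

If T ~ Lognormal(μ,σ) then ln T ~ Normal(μ,σ), so the p-quantile of ln T is μ + z_p·σ.
ln(19.4) = 2.965 and ln(50.1) = 3.914; z_{0.14} = -1.08, z_{0.76} = 0.7063.
σ = (3.914 − 2.965)/(0.7063 − (-1.08)) = 0.531.
μ = 2.965 − (-1.08)·0.531 = 3.539.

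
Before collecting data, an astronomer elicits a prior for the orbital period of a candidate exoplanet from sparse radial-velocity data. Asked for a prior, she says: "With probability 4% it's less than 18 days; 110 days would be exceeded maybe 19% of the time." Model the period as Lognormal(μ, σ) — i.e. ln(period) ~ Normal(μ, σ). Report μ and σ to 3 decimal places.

If T ~ Lognormal(μ,σ) then ln T ~ Normal(μ,σ), so the p-quantile of ln T is μ + z_p·σ.
ln(18) = 2.89 and ln(110) = 4.7; z_{0.04} = -1.751, z_{0.81} = 0.8779.
σ = (4.7 − 2.89)/(0.8779 − (-1.751)) = 0.689.
μ = 2.89 − (-1.751)·0.689 = 4.096.

μ ≈ 4.096, σ ≈ 0.689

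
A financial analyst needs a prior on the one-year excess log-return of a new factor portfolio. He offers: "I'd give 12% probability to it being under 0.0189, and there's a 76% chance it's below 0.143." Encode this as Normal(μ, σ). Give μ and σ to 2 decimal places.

The p-quantile of Normal(μ,σ) is μ + z_p·σ, with z_{0.12} = -1.175 and z_{0.76} = 0.7063.
Eliminate σ: μ = (z₂·x₁ − z₁·x₂)/(z₂ − z₁) = (0.7063·0.0189 − (-1.175)·0.143)/1.881 = 0.10.
Then σ = (x₂ − x₁)/(z₂ − z₁) = (0.143 − 0.0189)/1.881 = 0.07.

μ = 0.10, σ = 0.07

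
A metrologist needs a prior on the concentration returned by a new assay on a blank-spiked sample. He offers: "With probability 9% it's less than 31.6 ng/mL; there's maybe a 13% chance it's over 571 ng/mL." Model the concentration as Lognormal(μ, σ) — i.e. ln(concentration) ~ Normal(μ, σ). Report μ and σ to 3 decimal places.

μ ≈ 5.026, σ ≈ 1.173

If T ~ Lognormal(μ,σ) then ln T ~ Normal(μ,σ), so the p-quantile of ln T is μ + z_p·σ.
ln(31.6) = 3.453 and ln(571) = 6.347; z_{0.09} = -1.341, z_{0.87} = 1.126.
σ = (6.347 − 3.453)/(1.126 − (-1.341)) = 1.173.
μ = 3.453 − (-1.341)·1.173 = 5.026.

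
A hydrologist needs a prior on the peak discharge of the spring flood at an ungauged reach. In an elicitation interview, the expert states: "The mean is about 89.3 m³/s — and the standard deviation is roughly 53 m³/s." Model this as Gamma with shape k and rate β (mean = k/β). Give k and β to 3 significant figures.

For Gamma(k, rate β): mean = k/β, variance = k/β², so CV = 1/√k.
CV = SD/mean = 53/89.3 = 0.5935, hence k = 1/CV² = 2.84.
Then β = k/mean = 2.84/89.3 = 0.0318.

k ≈ 2.84, β ≈ 0.0318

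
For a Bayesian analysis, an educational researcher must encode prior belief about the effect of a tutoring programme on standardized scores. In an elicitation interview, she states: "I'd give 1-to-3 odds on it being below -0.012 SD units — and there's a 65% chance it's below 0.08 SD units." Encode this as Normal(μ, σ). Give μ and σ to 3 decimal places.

μ = 0.047, σ = 0.087

For Normal(μ,σ), the p-quantile is μ + z_p·σ. Here z_{0.25} = -0.6745, z_{0.65} = 0.3853.
So -0.012 = μ − 0.6745σ and 0.08 = μ + 0.3853σ.
Subtracting: σ = (0.08 − -0.012)/(0.3853 − (-0.6745)) = 0.087.
Then μ = -0.012 − (-0.6745)·0.087 = 0.047.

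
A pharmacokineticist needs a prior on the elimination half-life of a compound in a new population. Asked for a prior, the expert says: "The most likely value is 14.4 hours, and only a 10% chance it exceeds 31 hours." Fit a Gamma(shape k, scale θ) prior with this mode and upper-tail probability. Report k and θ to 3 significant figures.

Gamma(k,θ) with k>1 has mode (k−1)θ, so θ = 14.4/(k−1).
Need P(X < 31) = 0.9 with θ tied to k this way. Start at k = 2, θ = 14.4: P(X<31) ≈ 0.634.
Too low — raise k to concentrate. Iterating converges to k ≈ 4.27.
Then θ = 14.4/(4.27−1) ≈ 4.4.

k ≈ 4.27, θ ≈ 4.4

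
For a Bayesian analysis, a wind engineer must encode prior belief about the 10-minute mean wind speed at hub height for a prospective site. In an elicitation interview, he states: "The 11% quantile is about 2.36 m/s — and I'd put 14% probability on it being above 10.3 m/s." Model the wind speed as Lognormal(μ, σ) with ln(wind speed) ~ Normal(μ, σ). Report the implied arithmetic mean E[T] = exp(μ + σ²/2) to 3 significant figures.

E[T] ≈ 6.34 m/s

If T ~ Lognormal(μ,σ) then ln T ~ Normal(μ,σ), so the p-quantile of ln T is μ + z_p·σ.
ln(2.36) = 0.8587 and ln(10.3) = 2.332; z_{0.11} = -1.227, z_{0.86} = 1.08.
σ = (2.332 − 0.8587)/(1.08 − (-1.227)) = 0.639.
μ = 0.8587 − (-1.227)·0.639 = 1.642.
E[T] = exp(μ + σ²/2) = exp(1.642 + 0.2040) = 6.34 m/s.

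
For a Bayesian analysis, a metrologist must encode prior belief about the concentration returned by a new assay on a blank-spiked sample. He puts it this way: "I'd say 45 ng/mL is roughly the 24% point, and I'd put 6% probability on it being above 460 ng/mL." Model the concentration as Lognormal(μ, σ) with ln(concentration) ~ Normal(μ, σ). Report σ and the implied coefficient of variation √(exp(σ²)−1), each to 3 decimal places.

If T ~ Lognormal(μ,σ) then ln T ~ Normal(μ,σ), so the p-quantile of ln T is μ + z_p·σ.
ln(45) = 3.807 and ln(460) = 6.131; z_{0.24} = -0.7063, z_{0.94} = 1.555.
σ = (6.131 − 3.807)/(1.555 − (-0.7063)) = 1.028.
μ = 3.807 − (-0.7063)·1.028 = 4.533.
CV = √(exp(σ²)−1) = √(exp(1.0569)−1) = 1.370.

σ ≈ 1.028, CV ≈ 1.370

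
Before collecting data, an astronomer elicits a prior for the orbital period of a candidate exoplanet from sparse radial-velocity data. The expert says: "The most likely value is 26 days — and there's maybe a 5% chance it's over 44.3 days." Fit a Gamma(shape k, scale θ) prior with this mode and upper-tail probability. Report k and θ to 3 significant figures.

Gamma(k,θ) with k>1 has mode (k−1)θ, so θ = 26/(k−1).
Need P(X < 44.3) = 0.95 with θ tied to k this way. Start at k = 2, θ = 26: P(X<44.3) ≈ 0.508.
Too low — raise k to concentrate. Iterating converges to k ≈ 10.8.
Then θ = 26/(10.8−1) ≈ 2.64.

k ≈ 10.8, θ ≈ 2.64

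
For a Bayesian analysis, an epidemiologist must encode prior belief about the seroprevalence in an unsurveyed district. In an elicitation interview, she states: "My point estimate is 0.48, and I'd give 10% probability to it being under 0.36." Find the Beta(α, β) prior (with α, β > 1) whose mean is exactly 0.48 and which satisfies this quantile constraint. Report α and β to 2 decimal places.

With mean 0.48 fixed, write α = 0.48s, β = 0.52s where s = α+β.
Need P(θ < 0.36) = 0.1 under Beta(0.48s, 0.52s). Normal approximation: (q−m)/√(m(1−m)/s) ≈ z_{0.1} = -1.28, so s ≈ 0.48·0.52·(-1.28)²/(0.36−0.48)² = 28.5.
At s = 28.5: P(θ<0.36) ≈ 0.098. Adjusting to match 0.1 gives s ≈ 27.98.
So α = 0.48·27.98 ≈ 13.43, β = 0.52·27.98 ≈ 14.55.

α ≈ 13.43, β ≈ 14.55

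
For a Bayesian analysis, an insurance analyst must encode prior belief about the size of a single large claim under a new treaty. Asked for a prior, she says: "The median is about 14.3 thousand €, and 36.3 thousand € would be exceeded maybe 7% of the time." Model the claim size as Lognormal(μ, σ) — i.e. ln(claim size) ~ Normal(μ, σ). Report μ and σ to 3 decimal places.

μ ≈ 2.660, σ ≈ 0.631

If T ~ Lognormal(μ,σ) then ln T ~ Normal(μ,σ), so the p-quantile of ln T is μ + z_p·σ.
ln(14.3) = 2.66 and ln(36.3) = 3.592; z_{0.5} = 0, z_{0.93} = 1.476.
σ = (3.592 − 2.66)/(1.476 − (0)) = 0.631.
μ = 2.66 − (0)·0.631 = 2.660.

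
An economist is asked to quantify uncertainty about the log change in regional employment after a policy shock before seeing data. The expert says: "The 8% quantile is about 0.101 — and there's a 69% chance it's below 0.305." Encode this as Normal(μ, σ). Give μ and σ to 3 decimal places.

μ = 0.252, σ = 0.107

The p-quantile of Normal(μ,σ) is μ + z_p·σ, with z_{0.08} = -1.405 and z_{0.69} = 0.4959.
Eliminate σ: μ = (z₂·x₁ − z₁·x₂)/(z₂ − z₁) = (0.4959·0.101 − (-1.405)·0.305)/1.901 = 0.252.
Then σ = (x₂ − x₁)/(z₂ − z₁) = (0.305 − 0.101)/1.901 = 0.107.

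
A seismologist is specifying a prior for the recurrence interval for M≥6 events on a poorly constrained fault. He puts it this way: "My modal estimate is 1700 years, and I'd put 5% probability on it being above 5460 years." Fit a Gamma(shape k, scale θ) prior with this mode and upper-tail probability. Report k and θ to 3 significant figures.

Gamma(k,θ) with k>1 has mode (k−1)θ, so θ = 1700/(k−1).
Need P(X < 5460) = 0.95 with θ tied to k this way. Start at k = 2, θ = 1700: P(X<5460) ≈ 0.830.
Too low — raise k to concentrate. Iterating converges to k ≈ 2.93.
Then θ = 1700/(2.93−1) ≈ 883.

k ≈ 2.93, θ ≈ 883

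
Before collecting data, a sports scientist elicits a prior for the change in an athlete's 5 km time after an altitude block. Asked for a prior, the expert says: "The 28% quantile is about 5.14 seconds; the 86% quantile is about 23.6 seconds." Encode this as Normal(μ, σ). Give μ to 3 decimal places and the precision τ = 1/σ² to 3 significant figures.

For Normal(μ,σ), the p-quantile is μ + z_p·σ. Here z_{0.28} = -0.5828, z_{0.86} = 1.08.
So 5.14 = μ − 0.5828σ and 23.6 = μ + 1.08σ.
Subtracting: σ = (23.6 − 5.14)/(1.08 − (-0.5828)) = 11.099.
Then μ = 5.14 − (-0.5828)·11.099 = 11.609.
Precision τ = 1/σ² = 1/11.1² = 0.00812.

μ = 11.609, τ = 0.00812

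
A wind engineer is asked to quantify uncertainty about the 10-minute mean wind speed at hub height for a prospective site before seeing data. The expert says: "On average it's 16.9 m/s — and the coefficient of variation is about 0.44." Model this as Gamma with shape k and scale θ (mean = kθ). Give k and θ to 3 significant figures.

k ≈ 5.17, θ ≈ 3.27

For Gamma(k, scale θ): mean = kθ, variance = kθ², so CV = 1/√k.
CV = 0.44, hence k = 1/CV² = 5.17.
Then θ = mean/k = 16.9/5.17 = 3.27.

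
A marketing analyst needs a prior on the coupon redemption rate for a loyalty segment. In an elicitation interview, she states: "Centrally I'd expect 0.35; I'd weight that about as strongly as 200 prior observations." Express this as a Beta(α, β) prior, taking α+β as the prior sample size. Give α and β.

α = 70, β = 130

Under the effective-sample-size interpretation, Beta(α, β) has prior mean α/(α+β) and prior sample size α+β.
So α+β = 200 and α/(α+β) = 0.35, giving α = 0.35·200 = 70 and β = 200 − 70 = 130.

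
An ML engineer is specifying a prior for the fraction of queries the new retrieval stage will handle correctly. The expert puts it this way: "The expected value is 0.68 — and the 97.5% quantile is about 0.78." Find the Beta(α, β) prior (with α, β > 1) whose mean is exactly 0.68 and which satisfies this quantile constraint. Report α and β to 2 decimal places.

α ≈ 50.95, β ≈ 23.98

With mean 0.68 fixed, write α = 0.68s, β = 0.32s where s = α+β.
Need P(θ < 0.78) = 0.975 under Beta(0.68s, 0.32s). Normal approximation: (q−m)/√(m(1−m)/s) ≈ z_{0.975} = 1.96, so s ≈ 0.68·0.32·(1.96)²/(0.78−0.68)² = 83.6.
At s = 83.6: P(θ<0.78) ≈ 0.981. Adjusting to match 0.975 gives s ≈ 74.93.
So α = 0.68·74.93 ≈ 50.95, β = 0.32·74.93 ≈ 23.98.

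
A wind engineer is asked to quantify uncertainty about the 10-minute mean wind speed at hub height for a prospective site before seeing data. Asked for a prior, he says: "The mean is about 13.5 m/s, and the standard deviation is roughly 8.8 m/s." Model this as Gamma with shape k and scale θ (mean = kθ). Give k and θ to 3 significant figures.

k ≈ 2.35, θ ≈ 5.74

For Gamma(k, scale θ): mean = kθ, variance = kθ², so CV = 1/√k.
CV = SD/mean = 8.8/13.5 = 0.6519, hence k = 1/CV² = 2.35.
Then θ = mean/k = 13.5/2.35 = 5.74.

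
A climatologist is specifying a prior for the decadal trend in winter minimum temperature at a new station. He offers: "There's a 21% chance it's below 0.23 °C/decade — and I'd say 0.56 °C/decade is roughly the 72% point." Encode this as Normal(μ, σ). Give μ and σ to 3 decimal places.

For Normal(μ,σ), the p-quantile is μ + z_p·σ. Here z_{0.21} = -0.8064, z_{0.72} = 0.5828.
So 0.23 = μ − 0.8064σ and 0.56 = μ + 0.5828σ.
Subtracting: σ = (0.56 − 0.23)/(0.5828 − (-0.8064)) = 0.238.
Then μ = 0.23 − (-0.8064)·0.238 = 0.422.

μ = 0.422, σ = 0.238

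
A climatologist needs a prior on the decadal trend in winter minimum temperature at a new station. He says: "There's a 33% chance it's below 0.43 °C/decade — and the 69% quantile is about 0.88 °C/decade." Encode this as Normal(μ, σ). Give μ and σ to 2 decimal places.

For Normal(μ,σ), the p-quantile is μ + z_p·σ. Here z_{0.33} = -0.4399, z_{0.69} = 0.4959.
So 0.43 = μ − 0.4399σ and 0.88 = μ + 0.4959σ.
Subtracting: σ = (0.88 − 0.43)/(0.4959 − (-0.4399)) = 0.48.
Then μ = 0.43 − (-0.4399)·0.48 = 0.64.

μ = 0.64, σ = 0.48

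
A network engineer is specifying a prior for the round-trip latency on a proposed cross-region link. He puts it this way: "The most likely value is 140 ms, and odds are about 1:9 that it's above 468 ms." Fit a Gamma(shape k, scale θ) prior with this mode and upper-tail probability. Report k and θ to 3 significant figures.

Gamma(k,θ) with k>1 has mode (k−1)θ, so θ = 140/(k−1).
Need P(X < 468) = 0.9 with θ tied to k this way. Start at k = 2, θ = 140: P(X<468) ≈ 0.847.
Too low — raise k to concentrate. Iterating converges to k ≈ 2.29.
Then θ = 140/(2.29−1) ≈ 108.

k ≈ 2.29, θ ≈ 108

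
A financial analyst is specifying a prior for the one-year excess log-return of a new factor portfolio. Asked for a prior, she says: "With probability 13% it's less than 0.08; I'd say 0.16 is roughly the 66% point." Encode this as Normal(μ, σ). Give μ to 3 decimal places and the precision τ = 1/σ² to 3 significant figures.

μ = 0.139, τ = 370

For Normal(μ,σ), the p-quantile is μ + z_p·σ. Here z_{0.13} = -1.126, z_{0.66} = 0.4125.
So 0.08 = μ − 1.126σ and 0.16 = μ + 0.4125σ.
Subtracting: σ = (0.16 − 0.08)/(0.4125 − (-1.126)) = 0.052.
Then μ = 0.08 − (-1.126)·0.052 = 0.139.
Precision τ = 1/σ² = 1/0.05199² = 370.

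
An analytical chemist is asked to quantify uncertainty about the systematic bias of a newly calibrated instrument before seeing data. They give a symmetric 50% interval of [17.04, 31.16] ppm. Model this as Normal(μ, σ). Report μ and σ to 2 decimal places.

μ = 24.10, σ = 10.47

A symmetric 50% interval runs μ ± z·σ with z = 0.6745.
Half-width = 7.06, so σ = 7.06/0.6745 = 10.47.
μ is the interval midpoint, 24.10.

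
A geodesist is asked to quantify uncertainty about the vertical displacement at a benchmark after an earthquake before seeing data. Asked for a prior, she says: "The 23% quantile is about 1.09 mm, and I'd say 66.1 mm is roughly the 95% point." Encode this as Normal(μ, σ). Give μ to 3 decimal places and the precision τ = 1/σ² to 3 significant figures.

The p-quantile of Normal(μ,σ) is μ + z_p·σ, with z_{0.23} = -0.7388 and z_{0.95} = 1.645.
Eliminate σ: μ = (z₂·x₁ − z₁·x₂)/(z₂ − z₁) = (1.645·1.09 − (-0.7388)·66.1)/2.384 = 21.240.
Then σ = (x₂ − x₁)/(z₂ − z₁) = (66.1 − 1.09)/2.384 = 27.273.
Precision τ = 1/σ² = 1/27.27² = 0.00134.

μ = 21.240, τ = 0.00134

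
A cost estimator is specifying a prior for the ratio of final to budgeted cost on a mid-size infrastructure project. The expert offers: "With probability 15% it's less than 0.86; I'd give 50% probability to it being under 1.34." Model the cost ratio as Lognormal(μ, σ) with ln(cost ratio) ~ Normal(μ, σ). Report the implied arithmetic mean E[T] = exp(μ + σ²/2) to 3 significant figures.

E[T] ≈ 1.47

If T ~ Lognormal(μ,σ) then ln T ~ Normal(μ,σ), so the p-quantile of ln T is μ + z_p·σ.
ln(0.86) = -0.1508 and ln(1.34) = 0.2927; z_{0.15} = -1.036, z_{0.5} = 0.
σ = (0.2927 − -0.1508)/(0 − (-1.036)) = 0.428.
μ = -0.1508 − (-1.036)·0.428 = 0.293.
E[T] = exp(μ + σ²/2) = exp(0.293 + 0.0916) = 1.47.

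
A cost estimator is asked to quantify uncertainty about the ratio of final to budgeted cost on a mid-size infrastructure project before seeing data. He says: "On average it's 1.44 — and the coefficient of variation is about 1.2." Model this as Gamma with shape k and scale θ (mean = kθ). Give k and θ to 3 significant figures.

k ≈ 0.694, θ ≈ 2.07

For Gamma(k, scale θ): mean = kθ, variance = kθ², so CV = 1/√k.
CV = 1.2, hence k = 1/CV² = 0.694.
Then θ = mean/k = 1.44/0.694 = 2.07.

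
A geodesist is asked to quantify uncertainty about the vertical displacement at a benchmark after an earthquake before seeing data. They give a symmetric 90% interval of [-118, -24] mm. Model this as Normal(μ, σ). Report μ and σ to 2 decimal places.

μ = -71.00, σ = 28.57

A symmetric 90% interval runs μ ± z·σ with z = 1.645.
Half-width = 47, so σ = 47/1.645 = 28.57.
μ is the interval midpoint, -71.00.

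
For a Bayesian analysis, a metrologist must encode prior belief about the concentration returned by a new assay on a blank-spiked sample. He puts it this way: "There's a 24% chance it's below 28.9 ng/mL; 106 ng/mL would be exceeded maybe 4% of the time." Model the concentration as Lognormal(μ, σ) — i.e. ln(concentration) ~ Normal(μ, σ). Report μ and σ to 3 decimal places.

If T ~ Lognormal(μ,σ) then ln T ~ Normal(μ,σ), so the p-quantile of ln T is μ + z_p·σ.
ln(28.9) = 3.364 and ln(106) = 4.663; z_{0.24} = -0.7063, z_{0.96} = 1.751.
σ = (4.663 − 3.364)/(1.751 − (-0.7063)) = 0.529.
μ = 3.364 − (-0.7063)·0.529 = 3.737.

μ ≈ 3.737, σ ≈ 0.529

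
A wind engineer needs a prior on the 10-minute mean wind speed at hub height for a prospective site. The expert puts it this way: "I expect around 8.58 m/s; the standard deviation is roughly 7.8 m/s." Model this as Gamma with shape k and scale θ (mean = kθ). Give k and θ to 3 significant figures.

For Gamma(k, scale θ): mean = kθ, variance = kθ², so CV = 1/√k.
CV = SD/mean = 7.8/8.58 = 0.9091, hence k = 1/CV² = 1.21.
Then θ = mean/k = 8.58/1.21 = 7.09.

k ≈ 1.21, θ ≈ 7.09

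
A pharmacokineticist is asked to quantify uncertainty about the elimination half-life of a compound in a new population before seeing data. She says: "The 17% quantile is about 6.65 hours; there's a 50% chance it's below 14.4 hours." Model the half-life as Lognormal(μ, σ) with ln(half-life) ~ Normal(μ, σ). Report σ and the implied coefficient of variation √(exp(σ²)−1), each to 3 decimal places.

If T ~ Lognormal(μ,σ) then ln T ~ Normal(μ,σ), so the p-quantile of ln T is μ + z_p·σ.
ln(6.65) = 1.895 and ln(14.4) = 2.667; z_{0.17} = -0.9542, z_{0.5} = 0.
σ = (2.667 − 1.895)/(0 − (-0.9542)) = 0.810.
μ = 1.895 − (-0.9542)·0.810 = 2.667.
CV = √(exp(σ²)−1) = √(exp(0.6557)−1) = 0.962.

σ ≈ 0.810, CV ≈ 0.962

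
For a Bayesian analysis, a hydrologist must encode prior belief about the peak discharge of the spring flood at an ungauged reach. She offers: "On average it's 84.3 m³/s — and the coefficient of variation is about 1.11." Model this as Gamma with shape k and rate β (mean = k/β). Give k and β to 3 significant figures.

For Gamma(k, rate β): mean = k/β, variance = k/β², so CV = 1/√k.
CV = 1.11, hence k = 1/CV² = 0.812.
Then β = k/mean = 0.812/84.3 = 0.00963.

k ≈ 0.812, β ≈ 0.00963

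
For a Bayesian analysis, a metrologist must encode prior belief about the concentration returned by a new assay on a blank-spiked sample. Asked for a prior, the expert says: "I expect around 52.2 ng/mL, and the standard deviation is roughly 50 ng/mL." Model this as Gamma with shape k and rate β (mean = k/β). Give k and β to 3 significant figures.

For Gamma(k, rate β): mean = k/β, variance = k/β², so CV = 1/√k.
CV = SD/mean = 50/52.2 = 0.9579, hence k = 1/CV² = 1.09.
Then β = k/mean = 1.09/52.2 = 0.0209.

k ≈ 1.09, β ≈ 0.0209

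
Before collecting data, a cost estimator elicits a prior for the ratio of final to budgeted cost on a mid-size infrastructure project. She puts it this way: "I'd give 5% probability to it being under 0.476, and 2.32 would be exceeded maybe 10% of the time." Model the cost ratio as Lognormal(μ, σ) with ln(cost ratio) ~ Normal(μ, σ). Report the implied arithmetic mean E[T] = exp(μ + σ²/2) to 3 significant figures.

If T ~ Lognormal(μ,σ) then ln T ~ Normal(μ,σ), so the p-quantile of ln T is μ + z_p·σ.
ln(0.476) = -0.7423 and ln(2.32) = 0.8416; z_{0.05} = -1.645, z_{0.9} = 1.282.
σ = (0.8416 − -0.7423)/(1.282 − (-1.645)) = 0.541.
μ = -0.7423 − (-1.645)·0.541 = 0.148.
E[T] = exp(μ + σ²/2) = exp(0.148 + 0.1465) = 1.34.

E[T] ≈ 1.34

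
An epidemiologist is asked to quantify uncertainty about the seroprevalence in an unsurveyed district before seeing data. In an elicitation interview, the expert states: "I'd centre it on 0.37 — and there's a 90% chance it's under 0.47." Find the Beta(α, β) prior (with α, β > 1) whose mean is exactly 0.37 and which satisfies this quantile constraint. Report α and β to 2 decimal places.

α ≈ 14.44, β ≈ 24.58

With mean 0.37 fixed, write α = 0.37s, β = 0.63s where s = α+β.
Need P(θ < 0.47) = 0.9 under Beta(0.37s, 0.63s). Normal approximation: (q−m)/√(m(1−m)/s) ≈ z_{0.9} = 1.28, so s ≈ 0.37·0.63·(1.28)²/(0.47−0.37)² = 38.3.
At s = 38.3: P(θ<0.47) ≈ 0.898. Adjusting to match 0.9 gives s ≈ 39.02.
So α = 0.37·39.02 ≈ 14.44, β = 0.63·39.02 ≈ 24.58.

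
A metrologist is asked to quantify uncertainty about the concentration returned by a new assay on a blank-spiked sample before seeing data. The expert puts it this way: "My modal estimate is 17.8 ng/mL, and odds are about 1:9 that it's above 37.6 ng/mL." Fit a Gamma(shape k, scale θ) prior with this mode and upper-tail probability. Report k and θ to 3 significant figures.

k ≈ 4.44, θ ≈ 5.18

Gamma(k,θ) with k>1 has mode (k−1)θ, so θ = 17.8/(k−1).
Need P(X < 37.6) = 0.9 with θ tied to k this way. Start at k = 2, θ = 17.8: P(X<37.6) ≈ 0.624.
Too low — raise k to concentrate. Iterating converges to k ≈ 4.44.
Then θ = 17.8/(4.44−1) ≈ 5.18.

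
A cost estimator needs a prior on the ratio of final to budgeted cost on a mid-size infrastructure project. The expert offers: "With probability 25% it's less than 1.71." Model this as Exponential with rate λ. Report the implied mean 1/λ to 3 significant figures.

P(T < 1.71) = 1 − e^(−λ·1.71) = 0.25, so λ = −ln(1−0.25)/1.71 = −ln(0.75)/1.71 = 0.168.
Mean = 1/λ = 5.94.

mean ≈ 5.94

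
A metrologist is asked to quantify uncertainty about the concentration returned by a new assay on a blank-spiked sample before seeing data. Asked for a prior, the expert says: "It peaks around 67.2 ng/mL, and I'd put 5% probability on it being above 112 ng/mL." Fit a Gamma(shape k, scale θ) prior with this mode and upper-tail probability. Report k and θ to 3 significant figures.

Gamma(k,θ) with k>1 has mode (k−1)θ, so θ = 67.2/(k−1).
Need P(X < 112) = 0.95 with θ tied to k this way. Start at k = 2, θ = 67.2: P(X<112) ≈ 0.496.
Too low — raise k to concentrate. Iterating converges to k ≈ 11.7.
Then θ = 67.2/(11.7−1) ≈ 6.28.

k ≈ 11.7, θ ≈ 6.28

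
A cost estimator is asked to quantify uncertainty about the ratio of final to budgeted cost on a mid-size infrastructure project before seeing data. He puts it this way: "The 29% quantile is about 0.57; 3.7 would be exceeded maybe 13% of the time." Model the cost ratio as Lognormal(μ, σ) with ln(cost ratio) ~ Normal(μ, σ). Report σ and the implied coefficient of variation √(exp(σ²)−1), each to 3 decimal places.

σ ≈ 1.114, CV ≈ 1.567

If T ~ Lognormal(μ,σ) then ln T ~ Normal(μ,σ), so the p-quantile of ln T is μ + z_p·σ.
ln(0.57) = -0.5621 and ln(3.7) = 1.308; z_{0.29} = -0.5534, z_{0.87} = 1.126.
σ = (1.308 − -0.5621)/(1.126 − (-0.5534)) = 1.114.
μ = -0.5621 − (-0.5534)·1.114 = 0.054.
CV = √(exp(σ²)−1) = √(exp(1.2399)−1) = 1.567.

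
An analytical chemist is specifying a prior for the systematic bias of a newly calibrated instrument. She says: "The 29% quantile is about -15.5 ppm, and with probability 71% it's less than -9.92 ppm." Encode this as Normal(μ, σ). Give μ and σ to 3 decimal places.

μ = -12.710, σ = 5.042

For Normal(μ,σ), the p-quantile is μ + z_p·σ. Here z_{0.29} = -0.5534, z_{0.71} = 0.5534.
So -15.5 = μ − 0.5534σ and -9.92 = μ + 0.5534σ.
Subtracting: σ = (-9.92 − -15.5)/(0.5534 − (-0.5534)) = 5.042.
Then μ = -15.5 − (-0.5534)·5.042 = -12.710.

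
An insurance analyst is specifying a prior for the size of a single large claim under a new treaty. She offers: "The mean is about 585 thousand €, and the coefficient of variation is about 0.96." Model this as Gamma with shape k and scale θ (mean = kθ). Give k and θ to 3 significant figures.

For Gamma(k, scale θ): mean = kθ, variance = kθ², so CV = 1/√k.
CV = 0.96, hence k = 1/CV² = 1.09.
Then θ = mean/k = 585/1.09 = 539.

k ≈ 1.09, θ ≈ 539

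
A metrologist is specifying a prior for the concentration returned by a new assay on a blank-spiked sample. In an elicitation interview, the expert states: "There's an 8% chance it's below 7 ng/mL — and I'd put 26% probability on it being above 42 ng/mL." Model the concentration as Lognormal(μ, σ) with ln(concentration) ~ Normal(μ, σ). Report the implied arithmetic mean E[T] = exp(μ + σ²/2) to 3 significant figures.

E[T] ≈ 35.1 ng/mL

If T ~ Lognormal(μ,σ) then ln T ~ Normal(μ,σ), so the p-quantile of ln T is μ + z_p·σ.
ln(7) = 1.946 and ln(42) = 3.738; z_{0.08} = -1.405, z_{0.74} = 0.6433.
σ = (3.738 − 1.946)/(0.6433 − (-1.405)) = 0.875.
μ = 1.946 − (-1.405)·0.875 = 3.175.
E[T] = exp(μ + σ²/2) = exp(3.175 + 0.3826) = 35.1 ng/mL.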